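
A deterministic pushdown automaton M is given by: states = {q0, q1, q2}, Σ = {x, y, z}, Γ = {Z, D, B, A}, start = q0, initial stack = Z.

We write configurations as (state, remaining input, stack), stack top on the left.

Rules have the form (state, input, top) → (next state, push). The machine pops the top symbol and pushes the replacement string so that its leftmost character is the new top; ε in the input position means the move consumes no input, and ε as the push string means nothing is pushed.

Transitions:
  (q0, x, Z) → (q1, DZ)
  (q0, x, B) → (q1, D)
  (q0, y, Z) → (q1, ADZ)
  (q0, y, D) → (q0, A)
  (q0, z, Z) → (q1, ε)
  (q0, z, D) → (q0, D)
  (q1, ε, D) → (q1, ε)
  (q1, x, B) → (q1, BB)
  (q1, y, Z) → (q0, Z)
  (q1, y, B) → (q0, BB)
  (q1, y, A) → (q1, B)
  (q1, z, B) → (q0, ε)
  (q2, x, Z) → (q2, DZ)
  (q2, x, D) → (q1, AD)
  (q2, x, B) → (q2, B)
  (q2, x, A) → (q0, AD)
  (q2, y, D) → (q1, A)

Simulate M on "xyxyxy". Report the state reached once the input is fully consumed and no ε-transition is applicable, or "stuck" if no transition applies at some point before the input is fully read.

(q0, xyxyxy, Z)
  read x, top Z: go to q1, push DZ → (q1, yxyxy, DZ)
  ε-move, top D: go to q1, push ε → (q1, yxyxy, Z)
  read y, top Z: go to q0, push Z → (q0, xyxy, Z)
  read x, top Z: go to q1, push DZ → (q1, yxy, DZ)
  ε-move, top D: go to q1, push ε → (q1, yxy, Z)
  read y, top Z: go to q0, push Z → (q0, xy, Z)
  read x, top Z: go to q1, push DZ → (q1, y, DZ)
  ε-move, top D: go to q1, push ε → (q1, y, Z)
  read y, top Z: go to q0, push Z → (q0, ε, Z)
All input consumed; M is in state q0.

q0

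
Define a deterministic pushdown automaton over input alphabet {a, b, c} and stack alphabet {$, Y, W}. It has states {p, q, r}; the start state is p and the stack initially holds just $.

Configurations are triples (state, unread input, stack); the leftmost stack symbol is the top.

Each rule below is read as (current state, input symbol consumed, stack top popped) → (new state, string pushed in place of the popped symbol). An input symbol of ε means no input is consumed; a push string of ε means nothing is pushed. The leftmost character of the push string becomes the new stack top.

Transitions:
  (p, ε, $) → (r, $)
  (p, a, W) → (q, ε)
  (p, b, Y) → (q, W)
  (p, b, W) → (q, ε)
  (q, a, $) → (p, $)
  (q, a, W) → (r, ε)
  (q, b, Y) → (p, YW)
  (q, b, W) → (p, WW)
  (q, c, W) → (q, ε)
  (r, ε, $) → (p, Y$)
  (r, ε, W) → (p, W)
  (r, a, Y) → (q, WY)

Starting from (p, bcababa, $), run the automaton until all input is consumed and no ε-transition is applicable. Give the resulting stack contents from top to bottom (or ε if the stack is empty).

(p, bcababa, $)
  ε-move, top $: go to r, push $ → (r, bcababa, $)
  ε-move, top $: go to p, push Y$ → (p, bcababa, Y$)
  read b, top Y: go to q, push W → (q, cababa, W$)
  read c, top W: go to q, push ε → (q, ababa, $)
  read a, top $: go to p, push $ → (p, baba, $)
  ε-move, top $: go to r, push $ → (r, baba, $)
  ε-move, top $: go to p, push Y$ → (p, baba, Y$)
  read b, top Y: go to q, push W → (q, aba, W$)
  read a, top W: go to r, push ε → (r, ba, $)
  ε-move, top $: go to p, push Y$ → (p, ba, Y$)
  read b, top Y: go to q, push W → (q, a, W$)
  read a, top W: go to r, push ε → (r, ε, $)
  ε-move, top $: go to p, push Y$ → (p, ε, Y$)
All input consumed in state p with stack Y$.

Y$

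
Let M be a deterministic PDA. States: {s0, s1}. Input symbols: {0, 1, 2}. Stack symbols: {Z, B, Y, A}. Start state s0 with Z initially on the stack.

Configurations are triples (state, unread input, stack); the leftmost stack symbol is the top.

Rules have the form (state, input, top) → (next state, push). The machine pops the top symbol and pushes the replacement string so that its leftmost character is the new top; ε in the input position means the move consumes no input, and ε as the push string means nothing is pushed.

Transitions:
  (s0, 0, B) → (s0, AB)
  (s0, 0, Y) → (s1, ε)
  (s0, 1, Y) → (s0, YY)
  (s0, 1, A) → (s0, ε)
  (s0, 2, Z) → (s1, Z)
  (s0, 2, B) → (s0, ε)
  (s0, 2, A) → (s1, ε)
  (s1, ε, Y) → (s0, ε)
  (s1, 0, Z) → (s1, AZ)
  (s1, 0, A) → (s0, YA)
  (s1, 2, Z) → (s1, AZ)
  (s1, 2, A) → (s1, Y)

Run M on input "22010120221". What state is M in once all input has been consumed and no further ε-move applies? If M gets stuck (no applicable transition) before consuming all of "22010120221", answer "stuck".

stuck

(s0, 22010120221, Z)
  read 2, top Z: go to s1, push Z → (s1, 2010120221, Z)
  read 2, top Z: go to s1, push AZ → (s1, 010120221, AZ)
  read 0, top A: go to s0, push YA → (s0, 10120221, YAZ)
  read 1, top Y: go to s0, push YY → (s0, 0120221, YYAZ)
  read 0, top Y: go to s1, push ε → (s1, 120221, YAZ)
  ε-move, top Y: go to s0, push ε → (s0, 120221, AZ)
  read 1, top A: go to s0, push ε → (s0, 20221, Z)
  read 2, top Z: go to s1, push Z → (s1, 0221, Z)
  read 0, top Z: go to s1, push AZ → (s1, 221, AZ)
  read 2, top A: go to s1, push Y → (s1, 21, YZ)
  ε-move, top Y: go to s0, push ε → (s0, 21, Z)
  read 2, top Z: go to s1, push Z → (s1, 1, Z)
No transition for (s1, 1, top Z); M blocks with input 1 remaining.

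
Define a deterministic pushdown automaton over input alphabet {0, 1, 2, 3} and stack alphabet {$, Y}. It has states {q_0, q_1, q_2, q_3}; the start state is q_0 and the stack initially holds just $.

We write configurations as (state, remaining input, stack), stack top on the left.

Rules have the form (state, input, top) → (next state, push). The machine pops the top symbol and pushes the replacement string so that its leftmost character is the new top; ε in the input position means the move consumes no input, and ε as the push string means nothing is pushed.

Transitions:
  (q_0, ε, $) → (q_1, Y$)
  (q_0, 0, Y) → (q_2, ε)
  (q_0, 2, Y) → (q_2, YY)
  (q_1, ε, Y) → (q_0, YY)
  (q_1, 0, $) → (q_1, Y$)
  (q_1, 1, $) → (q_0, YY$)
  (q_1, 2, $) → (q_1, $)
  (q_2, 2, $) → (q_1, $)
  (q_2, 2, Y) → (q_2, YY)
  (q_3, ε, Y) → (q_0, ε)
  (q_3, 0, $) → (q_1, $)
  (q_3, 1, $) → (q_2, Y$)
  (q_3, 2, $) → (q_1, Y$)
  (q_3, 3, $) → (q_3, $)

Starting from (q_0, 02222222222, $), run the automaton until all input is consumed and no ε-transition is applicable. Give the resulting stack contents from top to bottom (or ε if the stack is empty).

YYYYYYYYYYY$

(q_0, 02222222222, $) ⊢ (q_1, 02222222222, Y$) ⊢ (q_0, 02222222222, YY$) ⊢ (q_2, 2222222222, Y$) ⊢ (q_2, 222222222, YY$) ⊢ (q_2, 22222222, YYY$) ⊢ (q_2, 2222222, YYYY$) ⊢ (q_2, 222222, YYYYY$) ⊢ (q_2, 22222, YYYYYY$) ⊢ (q_2, 2222, YYYYYYY$) ⊢ (q_2, 222, YYYYYYYY$) ⊢ (q_2, 22, YYYYYYYYY$) ⊢ (q_2, 2, YYYYYYYYYY$) ⊢ (q_2, ε, YYYYYYYYYYY$)
All input consumed in state q_2 with stack YYYYYYYYYYY$.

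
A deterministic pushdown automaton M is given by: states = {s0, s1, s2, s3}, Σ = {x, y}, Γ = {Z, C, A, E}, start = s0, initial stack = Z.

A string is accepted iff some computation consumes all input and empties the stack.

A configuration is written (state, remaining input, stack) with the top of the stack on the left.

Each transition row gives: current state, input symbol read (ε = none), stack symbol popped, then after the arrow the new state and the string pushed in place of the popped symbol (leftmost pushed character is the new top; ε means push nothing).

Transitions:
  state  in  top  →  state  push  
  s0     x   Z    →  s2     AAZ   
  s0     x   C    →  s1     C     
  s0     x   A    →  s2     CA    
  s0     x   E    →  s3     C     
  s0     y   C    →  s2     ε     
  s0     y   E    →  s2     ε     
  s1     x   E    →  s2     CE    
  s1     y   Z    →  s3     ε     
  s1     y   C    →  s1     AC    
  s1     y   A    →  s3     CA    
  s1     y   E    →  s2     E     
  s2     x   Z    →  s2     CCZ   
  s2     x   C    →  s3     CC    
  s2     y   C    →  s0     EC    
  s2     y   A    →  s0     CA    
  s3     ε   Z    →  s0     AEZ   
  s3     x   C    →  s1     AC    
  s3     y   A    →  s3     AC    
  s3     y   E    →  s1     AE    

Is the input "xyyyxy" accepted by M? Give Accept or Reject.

(s0, xyyyxy, Z)
  read x, top Z: go to s2, push AAZ → (s2, yyyxy, AAZ)
  read y, top A: go to s0, push CA → (s0, yyxy, CAAZ)
  read y, top C: go to s2, push ε → (s2, yxy, AAZ)
  read y, top A: go to s0, push CA → (s0, xy, CAAZ)
  read x, top C: go to s1, push C → (s1, y, CAAZ)
  read y, top C: go to s1, push AC → (s1, ε, ACAAZ)
All input consumed; stack is ACAAZ, not empty, and no further ε-move applies.

Reject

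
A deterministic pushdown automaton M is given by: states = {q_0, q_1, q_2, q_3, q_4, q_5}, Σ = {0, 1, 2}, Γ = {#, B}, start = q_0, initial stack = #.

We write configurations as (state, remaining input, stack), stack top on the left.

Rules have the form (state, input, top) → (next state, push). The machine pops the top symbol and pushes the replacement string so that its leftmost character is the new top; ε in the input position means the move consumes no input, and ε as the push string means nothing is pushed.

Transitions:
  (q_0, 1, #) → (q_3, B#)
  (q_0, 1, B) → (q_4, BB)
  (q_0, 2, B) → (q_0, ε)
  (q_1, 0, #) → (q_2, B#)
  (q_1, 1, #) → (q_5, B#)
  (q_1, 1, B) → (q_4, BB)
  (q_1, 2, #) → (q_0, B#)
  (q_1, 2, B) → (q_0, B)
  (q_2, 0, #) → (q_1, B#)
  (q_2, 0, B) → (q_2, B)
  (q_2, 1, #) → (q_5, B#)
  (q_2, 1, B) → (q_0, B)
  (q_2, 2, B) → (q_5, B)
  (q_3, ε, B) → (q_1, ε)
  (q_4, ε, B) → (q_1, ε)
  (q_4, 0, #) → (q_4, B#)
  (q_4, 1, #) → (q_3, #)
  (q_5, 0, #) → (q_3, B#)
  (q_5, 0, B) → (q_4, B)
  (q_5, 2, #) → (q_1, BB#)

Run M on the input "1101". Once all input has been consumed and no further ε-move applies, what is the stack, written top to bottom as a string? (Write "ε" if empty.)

B#

(q_0, 1101, #)
  read 1, top #: go to q_3, push B# → (q_3, 101, B#)
  ε-move, top B: go to q_1, push ε → (q_1, 101, #)
  read 1, top #: go to q_5, push B# → (q_5, 01, B#)
  read 0, top B: go to q_4, push B → (q_4, 1, B#)
  ε-move, top B: go to q_1, push ε → (q_1, 1, #)
  read 1, top #: go to q_5, push B# → (q_5, ε, B#)
All input consumed in state q_5 with stack B#.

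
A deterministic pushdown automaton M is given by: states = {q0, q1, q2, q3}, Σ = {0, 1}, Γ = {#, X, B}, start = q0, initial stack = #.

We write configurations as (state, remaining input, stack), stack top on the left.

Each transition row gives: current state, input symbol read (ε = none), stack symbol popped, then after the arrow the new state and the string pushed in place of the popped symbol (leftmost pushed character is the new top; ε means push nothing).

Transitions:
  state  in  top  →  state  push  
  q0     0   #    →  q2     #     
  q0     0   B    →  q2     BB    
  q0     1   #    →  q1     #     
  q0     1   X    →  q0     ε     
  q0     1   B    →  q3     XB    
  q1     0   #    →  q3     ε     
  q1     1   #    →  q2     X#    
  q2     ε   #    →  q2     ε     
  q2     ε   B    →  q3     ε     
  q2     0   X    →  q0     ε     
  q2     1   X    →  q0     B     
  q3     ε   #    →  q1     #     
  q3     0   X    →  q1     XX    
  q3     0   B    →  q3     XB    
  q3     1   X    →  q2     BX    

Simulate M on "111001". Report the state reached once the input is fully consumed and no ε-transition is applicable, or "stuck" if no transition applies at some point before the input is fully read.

q3

(q0, 111001, #)
  read 1, top #: go to q1, push # → (q1, 11001, #)
  read 1, top #: go to q2, push X# → (q2, 1001, X#)
  read 1, top X: go to q0, push B → (q0, 001, B#)
  read 0, top B: go to q2, push BB → (q2, 01, BB#)
  ε-move, top B: go to q3, push ε → (q3, 01, B#)
  read 0, top B: go to q3, push XB → (q3, 1, XB#)
  read 1, top X: go to q2, push BX → (q2, ε, BXB#)
  ε-move, top B: go to q3, push ε → (q3, ε, XB#)
All input consumed; M is in state q3.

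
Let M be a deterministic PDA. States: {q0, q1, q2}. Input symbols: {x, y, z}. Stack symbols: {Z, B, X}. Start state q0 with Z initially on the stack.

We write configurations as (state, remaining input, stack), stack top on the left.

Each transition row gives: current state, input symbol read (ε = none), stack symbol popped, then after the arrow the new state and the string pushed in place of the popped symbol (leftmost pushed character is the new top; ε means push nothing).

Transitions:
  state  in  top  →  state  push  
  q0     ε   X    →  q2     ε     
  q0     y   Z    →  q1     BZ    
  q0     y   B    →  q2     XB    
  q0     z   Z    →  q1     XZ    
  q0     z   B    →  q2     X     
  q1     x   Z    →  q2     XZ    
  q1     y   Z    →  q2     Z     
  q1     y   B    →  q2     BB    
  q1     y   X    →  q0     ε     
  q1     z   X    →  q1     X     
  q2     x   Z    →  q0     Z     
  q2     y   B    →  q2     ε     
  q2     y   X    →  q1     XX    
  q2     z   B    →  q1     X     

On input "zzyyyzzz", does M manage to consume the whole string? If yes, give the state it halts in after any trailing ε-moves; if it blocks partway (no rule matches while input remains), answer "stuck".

(q0, zzyyyzzz, Z)
  read z, top Z: go to q1, push XZ → (q1, zyyyzzz, XZ)
  read z, top X: go to q1, push X → (q1, yyyzzz, XZ)
  read y, top X: go to q0, push ε → (q0, yyzzz, Z)
  read y, top Z: go to q1, push BZ → (q1, yzzz, BZ)
  read y, top B: go to q2, push BB → (q2, zzz, BBZ)
  read z, top B: go to q1, push X → (q1, zz, XBZ)
  read z, top X: go to q1, push X → (q1, z, XBZ)
  read z, top X: go to q1, push X → (q1, ε, XBZ)
All input consumed; M is in state q1.

q1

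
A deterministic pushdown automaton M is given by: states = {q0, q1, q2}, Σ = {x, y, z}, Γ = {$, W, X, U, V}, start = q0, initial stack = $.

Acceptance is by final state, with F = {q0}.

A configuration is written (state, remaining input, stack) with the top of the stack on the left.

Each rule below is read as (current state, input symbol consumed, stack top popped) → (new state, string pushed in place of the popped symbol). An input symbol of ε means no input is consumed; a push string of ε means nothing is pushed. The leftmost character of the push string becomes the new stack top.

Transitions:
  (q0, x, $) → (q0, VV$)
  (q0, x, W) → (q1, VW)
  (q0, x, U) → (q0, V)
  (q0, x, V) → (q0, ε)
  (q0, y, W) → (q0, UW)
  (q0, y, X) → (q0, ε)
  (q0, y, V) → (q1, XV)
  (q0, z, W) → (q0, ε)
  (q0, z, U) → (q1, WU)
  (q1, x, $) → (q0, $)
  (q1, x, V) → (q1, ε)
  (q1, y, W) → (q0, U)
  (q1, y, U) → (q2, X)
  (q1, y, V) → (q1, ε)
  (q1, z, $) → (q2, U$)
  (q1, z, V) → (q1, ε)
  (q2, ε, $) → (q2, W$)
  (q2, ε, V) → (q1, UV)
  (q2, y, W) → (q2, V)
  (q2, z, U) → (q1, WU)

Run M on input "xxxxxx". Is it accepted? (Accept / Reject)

Accept

(q0, xxxxxx, $) ⊢ (q0, xxxxx, VV$) ⊢ (q0, xxxx, V$) ⊢ (q0, xxx, $) ⊢ (q0, xx, VV$) ⊢ (q0, x, V$) ⊢ (q0, ε, $)
All input consumed; state q0 ∈ F.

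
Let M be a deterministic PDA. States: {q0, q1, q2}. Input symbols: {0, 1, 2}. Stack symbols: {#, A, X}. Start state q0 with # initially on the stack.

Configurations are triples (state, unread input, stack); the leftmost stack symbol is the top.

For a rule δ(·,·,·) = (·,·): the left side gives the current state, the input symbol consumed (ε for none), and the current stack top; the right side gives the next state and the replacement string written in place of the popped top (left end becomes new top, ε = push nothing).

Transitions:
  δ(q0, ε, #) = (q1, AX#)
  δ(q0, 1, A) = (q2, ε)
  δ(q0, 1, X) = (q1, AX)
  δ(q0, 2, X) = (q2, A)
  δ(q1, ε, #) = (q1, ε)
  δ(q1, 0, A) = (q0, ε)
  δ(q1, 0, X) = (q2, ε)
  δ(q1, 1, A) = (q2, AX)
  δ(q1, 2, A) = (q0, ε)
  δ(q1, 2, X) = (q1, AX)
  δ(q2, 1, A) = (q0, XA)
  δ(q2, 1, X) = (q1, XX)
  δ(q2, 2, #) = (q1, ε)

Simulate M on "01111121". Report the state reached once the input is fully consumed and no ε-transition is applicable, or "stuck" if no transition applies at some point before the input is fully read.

(q0, 01111121, #) ⊢ (q1, 01111121, AX#) ⊢ (q0, 1111121, X#) ⊢ (q1, 111121, AX#) ⊢ (q2, 11121, AXX#) ⊢ (q0, 1121, XAXX#) ⊢ (q1, 121, AXAXX#) ⊢ (q2, 21, AXXAXX#)
No transition for (q2, 2, top A); M blocks with input 21 remaining.

stuck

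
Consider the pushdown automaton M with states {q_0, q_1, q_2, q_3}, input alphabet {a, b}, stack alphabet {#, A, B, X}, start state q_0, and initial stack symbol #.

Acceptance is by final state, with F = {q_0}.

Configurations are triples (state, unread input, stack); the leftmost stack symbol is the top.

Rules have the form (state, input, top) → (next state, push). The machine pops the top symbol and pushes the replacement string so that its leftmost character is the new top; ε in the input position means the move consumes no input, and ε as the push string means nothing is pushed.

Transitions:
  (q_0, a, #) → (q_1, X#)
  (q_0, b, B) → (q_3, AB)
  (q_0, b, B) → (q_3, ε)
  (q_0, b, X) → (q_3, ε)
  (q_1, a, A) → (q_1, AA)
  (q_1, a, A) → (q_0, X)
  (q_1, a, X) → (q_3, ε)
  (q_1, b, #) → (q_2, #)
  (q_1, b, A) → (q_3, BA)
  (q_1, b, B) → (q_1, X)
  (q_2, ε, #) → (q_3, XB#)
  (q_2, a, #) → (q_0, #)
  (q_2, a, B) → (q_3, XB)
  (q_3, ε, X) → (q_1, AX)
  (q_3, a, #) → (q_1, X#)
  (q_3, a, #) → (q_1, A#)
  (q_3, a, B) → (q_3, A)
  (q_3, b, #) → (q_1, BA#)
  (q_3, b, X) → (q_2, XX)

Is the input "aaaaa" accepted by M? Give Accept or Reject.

Accept

One accepting computation: (q_0, aaaaa, #) ⊢ (q_1, aaaa, X#) ⊢ (q_3, aaa, #) ⊢ (q_1, aa, A#) ⊢ (q_1, a, AA#) ⊢ (q_0, ε, XA#)
All input consumed and state q_0 ∈ F.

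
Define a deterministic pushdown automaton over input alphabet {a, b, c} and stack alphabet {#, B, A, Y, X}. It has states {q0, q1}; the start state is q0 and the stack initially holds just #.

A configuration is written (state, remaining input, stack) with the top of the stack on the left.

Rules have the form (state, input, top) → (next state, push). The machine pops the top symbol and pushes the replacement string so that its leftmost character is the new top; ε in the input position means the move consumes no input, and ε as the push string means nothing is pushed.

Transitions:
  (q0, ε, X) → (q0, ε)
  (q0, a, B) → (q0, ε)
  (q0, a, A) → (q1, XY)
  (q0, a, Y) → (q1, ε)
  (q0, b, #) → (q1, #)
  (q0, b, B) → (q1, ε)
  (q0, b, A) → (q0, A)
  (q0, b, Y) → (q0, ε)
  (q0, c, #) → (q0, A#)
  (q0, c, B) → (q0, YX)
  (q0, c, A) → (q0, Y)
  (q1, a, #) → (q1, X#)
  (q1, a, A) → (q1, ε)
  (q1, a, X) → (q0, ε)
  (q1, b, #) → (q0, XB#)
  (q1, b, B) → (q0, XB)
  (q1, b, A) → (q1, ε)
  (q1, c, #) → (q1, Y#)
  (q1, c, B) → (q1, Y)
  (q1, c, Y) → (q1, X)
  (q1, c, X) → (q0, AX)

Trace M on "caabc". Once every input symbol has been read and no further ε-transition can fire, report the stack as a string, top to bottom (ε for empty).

A#

(q0, caabc, #)
  read c, top #: go to q0, push A# → (q0, aabc, A#)
  read a, top A: go to q1, push XY → (q1, abc, XY#)
  read a, top X: go to q0, push ε → (q0, bc, Y#)
  read b, top Y: go to q0, push ε → (q0, c, #)
  read c, top #: go to q0, push A# → (q0, ε, A#)
All input consumed in state q0 with stack A#.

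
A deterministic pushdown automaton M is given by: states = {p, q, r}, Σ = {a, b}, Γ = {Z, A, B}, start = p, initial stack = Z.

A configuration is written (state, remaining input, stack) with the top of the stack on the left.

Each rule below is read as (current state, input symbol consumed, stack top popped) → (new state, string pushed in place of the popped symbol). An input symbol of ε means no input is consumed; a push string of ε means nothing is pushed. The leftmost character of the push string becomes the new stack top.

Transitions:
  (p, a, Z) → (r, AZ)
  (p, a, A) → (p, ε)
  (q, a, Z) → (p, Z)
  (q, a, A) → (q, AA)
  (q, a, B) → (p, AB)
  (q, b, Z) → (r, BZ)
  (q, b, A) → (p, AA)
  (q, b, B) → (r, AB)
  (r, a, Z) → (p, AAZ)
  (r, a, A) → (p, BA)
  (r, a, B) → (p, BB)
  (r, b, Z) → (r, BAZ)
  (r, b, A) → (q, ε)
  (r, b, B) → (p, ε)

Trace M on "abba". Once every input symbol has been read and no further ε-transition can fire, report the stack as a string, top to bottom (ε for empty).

BBZ

(p, abba, Z)
  read a, top Z: go to r, push AZ → (r, bba, AZ)
  read b, top A: go to q, push ε → (q, ba, Z)
  read b, top Z: go to r, push BZ → (r, a, BZ)
  read a, top B: go to p, push BB → (p, ε, BBZ)
All input consumed in state p with stack BBZ.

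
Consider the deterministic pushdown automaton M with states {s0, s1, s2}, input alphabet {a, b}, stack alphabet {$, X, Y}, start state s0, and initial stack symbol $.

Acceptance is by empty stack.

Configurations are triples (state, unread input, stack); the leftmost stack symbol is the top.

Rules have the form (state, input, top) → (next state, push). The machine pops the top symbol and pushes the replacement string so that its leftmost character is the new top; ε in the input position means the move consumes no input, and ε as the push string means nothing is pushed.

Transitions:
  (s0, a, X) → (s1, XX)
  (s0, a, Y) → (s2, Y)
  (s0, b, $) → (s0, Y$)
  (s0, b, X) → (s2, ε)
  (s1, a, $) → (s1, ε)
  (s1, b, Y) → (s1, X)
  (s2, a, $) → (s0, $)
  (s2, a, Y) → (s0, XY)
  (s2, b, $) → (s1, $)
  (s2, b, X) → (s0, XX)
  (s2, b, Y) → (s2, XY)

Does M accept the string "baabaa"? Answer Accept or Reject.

(s0, baabaa, $)
  read b, top $: go to s0, push Y$ → (s0, aabaa, Y$)
  read a, top Y: go to s2, push Y → (s2, abaa, Y$)
  read a, top Y: go to s0, push XY → (s0, baa, XY$)
  read b, top X: go to s2, push ε → (s2, aa, Y$)
  read a, top Y: go to s0, push XY → (s0, a, XY$)
  read a, top X: go to s1, push XX → (s1, ε, XXY$)
All input consumed; stack is XXY$, not empty, and no further ε-move applies.

Reject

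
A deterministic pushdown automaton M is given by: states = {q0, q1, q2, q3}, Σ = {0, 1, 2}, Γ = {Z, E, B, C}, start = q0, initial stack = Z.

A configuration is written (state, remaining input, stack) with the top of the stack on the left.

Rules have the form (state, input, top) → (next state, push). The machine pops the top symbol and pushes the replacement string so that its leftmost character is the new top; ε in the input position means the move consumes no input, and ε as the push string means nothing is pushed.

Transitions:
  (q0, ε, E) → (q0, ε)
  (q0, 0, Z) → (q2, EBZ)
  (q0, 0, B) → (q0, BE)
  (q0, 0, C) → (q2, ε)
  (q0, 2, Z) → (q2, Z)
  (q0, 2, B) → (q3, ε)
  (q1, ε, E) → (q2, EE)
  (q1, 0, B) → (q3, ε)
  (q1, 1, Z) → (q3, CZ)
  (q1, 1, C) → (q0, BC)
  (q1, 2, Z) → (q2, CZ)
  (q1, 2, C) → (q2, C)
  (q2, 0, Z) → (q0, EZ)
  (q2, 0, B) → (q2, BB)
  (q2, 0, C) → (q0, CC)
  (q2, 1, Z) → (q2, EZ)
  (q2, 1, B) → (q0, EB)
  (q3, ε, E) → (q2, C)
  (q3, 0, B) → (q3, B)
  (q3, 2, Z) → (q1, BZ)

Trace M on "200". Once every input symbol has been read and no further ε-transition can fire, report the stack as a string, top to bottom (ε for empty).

(q0, 200, Z)
  read 2, top Z: go to q2, push Z → (q2, 00, Z)
  read 0, top Z: go to q0, push EZ → (q0, 0, EZ)
  ε-move, top E: go to q0, push ε → (q0, 0, Z)
  read 0, top Z: go to q2, push EBZ → (q2, ε, EBZ)
All input consumed in state q2 with stack EBZ.

EBZ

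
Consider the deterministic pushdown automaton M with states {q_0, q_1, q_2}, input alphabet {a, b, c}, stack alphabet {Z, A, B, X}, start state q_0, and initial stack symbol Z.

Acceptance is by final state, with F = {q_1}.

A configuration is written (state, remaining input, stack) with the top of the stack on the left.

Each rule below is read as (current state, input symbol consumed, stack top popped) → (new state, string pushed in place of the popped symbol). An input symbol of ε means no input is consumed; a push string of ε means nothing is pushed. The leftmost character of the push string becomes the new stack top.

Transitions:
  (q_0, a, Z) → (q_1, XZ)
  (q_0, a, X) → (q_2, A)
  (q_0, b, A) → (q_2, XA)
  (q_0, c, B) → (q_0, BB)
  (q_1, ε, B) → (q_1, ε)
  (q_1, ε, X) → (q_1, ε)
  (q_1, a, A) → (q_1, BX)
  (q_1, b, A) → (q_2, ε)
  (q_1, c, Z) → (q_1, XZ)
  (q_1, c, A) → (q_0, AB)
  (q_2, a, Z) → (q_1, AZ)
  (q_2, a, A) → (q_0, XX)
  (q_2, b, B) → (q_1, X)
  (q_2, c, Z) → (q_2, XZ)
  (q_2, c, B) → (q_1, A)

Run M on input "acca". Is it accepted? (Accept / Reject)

(q_0, acca, Z) ⊢ (q_1, cca, XZ) ⊢ (q_1, cca, Z) ⊢ (q_1, ca, XZ) ⊢ (q_1, ca, Z) ⊢ (q_1, a, XZ) ⊢ (q_1, a, Z)
No transition applies at (q_1, a, Z); input not fully consumed.

Reject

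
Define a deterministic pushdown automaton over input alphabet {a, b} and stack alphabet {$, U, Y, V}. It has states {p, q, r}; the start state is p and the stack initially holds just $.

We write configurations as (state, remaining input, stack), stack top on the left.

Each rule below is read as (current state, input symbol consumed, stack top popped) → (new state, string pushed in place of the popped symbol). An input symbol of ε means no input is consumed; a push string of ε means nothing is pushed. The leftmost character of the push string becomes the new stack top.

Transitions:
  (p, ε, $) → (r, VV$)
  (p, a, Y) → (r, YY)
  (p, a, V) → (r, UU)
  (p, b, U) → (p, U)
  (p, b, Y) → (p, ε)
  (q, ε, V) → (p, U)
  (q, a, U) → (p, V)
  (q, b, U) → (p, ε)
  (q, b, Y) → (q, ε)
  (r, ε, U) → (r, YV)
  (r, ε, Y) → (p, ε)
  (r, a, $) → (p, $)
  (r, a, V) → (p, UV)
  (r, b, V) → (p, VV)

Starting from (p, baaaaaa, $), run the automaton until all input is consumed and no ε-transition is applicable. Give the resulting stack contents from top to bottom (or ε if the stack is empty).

(p, baaaaaa, $)
  ε-move, top $: go to r, push VV$ → (r, baaaaaa, VV$)
  read b, top V: go to p, push VV → (p, aaaaaa, VVV$)
  read a, top V: go to r, push UU → (r, aaaaa, UUVV$)
  ε-move, top U: go to r, push YV → (r, aaaaa, YVUVV$)
  ε-move, top Y: go to p, push ε → (p, aaaaa, VUVV$)
  read a, top V: go to r, push UU → (r, aaaa, UUUVV$)
  ε-move, top U: go to r, push YV → (r, aaaa, YVUUVV$)
  ε-move, top Y: go to p, push ε → (p, aaaa, VUUVV$)
  read a, top V: go to r, push UU → (r, aaa, UUUUVV$)
  ε-move, top U: go to r, push YV → (r, aaa, YVUUUVV$)
  ε-move, top Y: go to p, push ε → (p, aaa, VUUUVV$)
  read a, top V: go to r, push UU → (r, aa, UUUUUVV$)
  ε-move, top U: go to r, push YV → (r, aa, YVUUUUVV$)
  ε-move, top Y: go to p, push ε → (p, aa, VUUUUVV$)
  read a, top V: go to r, push UU → (r, a, UUUUUUVV$)
  ε-move, top U: go to r, push YV → (r, a, YVUUUUUVV$)
  ε-move, top Y: go to p, push ε → (p, a, VUUUUUVV$)
  read a, top V: go to r, push UU → (r, ε, UUUUUUUVV$)
  ε-move, top U: go to r, push YV → (r, ε, YVUUUUUUVV$)
  ε-move, top Y: go to p, push ε → (p, ε, VUUUUUUVV$)
All input consumed in state p with stack VUUUUUUVV$.

VUUUUUUVV$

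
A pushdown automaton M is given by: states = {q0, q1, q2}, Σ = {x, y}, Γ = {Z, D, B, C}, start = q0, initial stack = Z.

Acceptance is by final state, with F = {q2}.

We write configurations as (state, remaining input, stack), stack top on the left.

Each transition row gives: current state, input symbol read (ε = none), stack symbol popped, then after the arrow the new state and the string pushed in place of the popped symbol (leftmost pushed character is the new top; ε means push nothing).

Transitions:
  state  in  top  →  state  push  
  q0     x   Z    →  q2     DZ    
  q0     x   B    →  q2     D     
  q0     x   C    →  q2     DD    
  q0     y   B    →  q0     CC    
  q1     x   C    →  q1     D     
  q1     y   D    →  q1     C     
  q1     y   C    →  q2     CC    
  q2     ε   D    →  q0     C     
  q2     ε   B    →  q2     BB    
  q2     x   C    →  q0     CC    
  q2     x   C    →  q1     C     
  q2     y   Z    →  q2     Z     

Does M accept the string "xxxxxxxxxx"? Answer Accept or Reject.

One accepting computation: (q0, xxxxxxxxxx, Z) ⊢ (q2, xxxxxxxxx, DZ) ⊢ (q0, xxxxxxxxx, CZ) ⊢ (q2, xxxxxxxx, DDZ) ⊢ (q0, xxxxxxxx, CDZ) ⊢ (q2, xxxxxxx, DDDZ) ⊢ (q0, xxxxxxx, CDDZ) ⊢ (q2, xxxxxx, DDDDZ) ⊢ (q0, xxxxxx, CDDDZ) ⊢ (q2, xxxxx, DDDDDZ) ⊢ (q0, xxxxx, CDDDDZ) ⊢ (q2, xxxx, DDDDDDZ) ⊢ (q0, xxxx, CDDDDDZ) ⊢ (q2, xxx, DDDDDDDZ) ⊢ (q0, xxx, CDDDDDDZ) ⊢ (q2, xx, DDDDDDDDZ) ⊢ (q0, xx, CDDDDDDDZ) ⊢ (q2, x, DDDDDDDDDZ) ⊢ (q0, x, CDDDDDDDDZ) ⊢ (q2, ε, DDDDDDDDDDZ)
All input consumed and state q2 ∈ F.

Accept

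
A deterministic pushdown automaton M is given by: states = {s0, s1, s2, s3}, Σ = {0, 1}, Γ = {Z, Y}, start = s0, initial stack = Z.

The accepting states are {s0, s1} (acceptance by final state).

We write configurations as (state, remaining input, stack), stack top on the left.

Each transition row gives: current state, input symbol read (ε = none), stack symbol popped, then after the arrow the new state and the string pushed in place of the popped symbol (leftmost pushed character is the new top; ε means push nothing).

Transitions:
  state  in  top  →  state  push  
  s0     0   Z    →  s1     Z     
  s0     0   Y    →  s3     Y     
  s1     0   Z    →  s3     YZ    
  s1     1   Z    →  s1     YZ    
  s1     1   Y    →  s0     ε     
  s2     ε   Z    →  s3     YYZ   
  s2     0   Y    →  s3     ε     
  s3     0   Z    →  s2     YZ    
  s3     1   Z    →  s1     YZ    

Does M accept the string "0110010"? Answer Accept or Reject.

(s0, 0110010, Z) ⊢ (s1, 110010, Z) ⊢ (s1, 10010, YZ) ⊢ (s0, 0010, Z) ⊢ (s1, 010, Z) ⊢ (s3, 10, YZ)
No transition applies at (s3, 10, YZ); input not fully consumed.

Reject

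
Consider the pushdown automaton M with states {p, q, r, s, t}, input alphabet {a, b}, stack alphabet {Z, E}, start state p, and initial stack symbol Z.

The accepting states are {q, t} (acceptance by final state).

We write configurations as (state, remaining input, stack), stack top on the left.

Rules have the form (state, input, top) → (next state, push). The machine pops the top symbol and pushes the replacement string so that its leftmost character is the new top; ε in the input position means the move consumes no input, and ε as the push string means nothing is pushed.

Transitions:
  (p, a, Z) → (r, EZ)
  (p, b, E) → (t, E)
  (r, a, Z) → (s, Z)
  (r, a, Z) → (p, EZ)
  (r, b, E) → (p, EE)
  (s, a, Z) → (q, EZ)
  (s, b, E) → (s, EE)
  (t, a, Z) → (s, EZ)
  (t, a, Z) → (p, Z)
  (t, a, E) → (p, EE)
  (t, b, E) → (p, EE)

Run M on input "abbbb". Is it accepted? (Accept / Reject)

One accepting computation: (p, abbbb, Z) ⊢ (r, bbbb, EZ) ⊢ (p, bbb, EEZ) ⊢ (t, bb, EEZ) ⊢ (p, b, EEEZ) ⊢ (t, ε, EEEZ)
All input consumed and state t ∈ F.

Accept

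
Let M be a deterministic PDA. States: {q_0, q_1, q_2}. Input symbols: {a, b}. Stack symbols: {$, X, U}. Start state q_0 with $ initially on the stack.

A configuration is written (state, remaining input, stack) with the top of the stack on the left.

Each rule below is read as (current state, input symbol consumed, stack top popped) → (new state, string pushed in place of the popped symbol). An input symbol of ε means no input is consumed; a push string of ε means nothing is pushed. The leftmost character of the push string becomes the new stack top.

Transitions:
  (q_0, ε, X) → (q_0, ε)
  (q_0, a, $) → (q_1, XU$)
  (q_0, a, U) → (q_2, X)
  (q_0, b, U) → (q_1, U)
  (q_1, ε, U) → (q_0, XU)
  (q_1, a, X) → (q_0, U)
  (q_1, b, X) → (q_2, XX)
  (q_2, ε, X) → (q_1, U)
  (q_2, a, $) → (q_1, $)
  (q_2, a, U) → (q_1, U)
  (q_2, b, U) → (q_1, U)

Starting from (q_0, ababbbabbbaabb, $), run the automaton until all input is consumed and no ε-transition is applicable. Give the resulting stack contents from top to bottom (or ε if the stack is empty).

UXU$

(q_0, ababbbabbbaabb, $)
  read a, top $: go to q_1, push XU$ → (q_1, babbbabbbaabb, XU$)
  read b, top X: go to q_2, push XX → (q_2, abbbabbbaabb, XXU$)
  ε-move, top X: go to q_1, push U → (q_1, abbbabbbaabb, UXU$)
  ε-move, top U: go to q_0, push XU → (q_0, abbbabbbaabb, XUXU$)
  ε-move, top X: go to q_0, push ε → (q_0, abbbabbbaabb, UXU$)
  read a, top U: go to q_2, push X → (q_2, bbbabbbaabb, XXU$)
  ε-move, top X: go to q_1, push U → (q_1, bbbabbbaabb, UXU$)
  ε-move, top U: go to q_0, push XU → (q_0, bbbabbbaabb, XUXU$)
  ε-move, top X: go to q_0, push ε → (q_0, bbbabbbaabb, UXU$)
  read b, top U: go to q_1, push U → (q_1, bbabbbaabb, UXU$)
  ε-move, top U: go to q_0, push XU → (q_0, bbabbbaabb, XUXU$)
  ε-move, top X: go to q_0, push ε → (q_0, bbabbbaabb, UXU$)
  read b, top U: go to q_1, push U → (q_1, babbbaabb, UXU$)
  ε-move, top U: go to q_0, push XU → (q_0, babbbaabb, XUXU$)
  ε-move, top X: go to q_0, push ε → (q_0, babbbaabb, UXU$)
  read b, top U: go to q_1, push U → (q_1, abbbaabb, UXU$)
  ε-move, top U: go to q_0, push XU → (q_0, abbbaabb, XUXU$)
  ε-move, top X: go to q_0, push ε → (q_0, abbbaabb, UXU$)
  read a, top U: go to q_2, push X → (q_2, bbbaabb, XXU$)
  ε-move, top X: go to q_1, push U → (q_1, bbbaabb, UXU$)
  ε-move, top U: go to q_0, push XU → (q_0, bbbaabb, XUXU$)
  ε-move, top X: go to q_0, push ε → (q_0, bbbaabb, UXU$)
  read b, top U: go to q_1, push U → (q_1, bbaabb, UXU$)
  ε-move, top U: go to q_0, push XU → (q_0, bbaabb, XUXU$)
  ε-move, top X: go to q_0, push ε → (q_0, bbaabb, UXU$)
  read b, top U: go to q_1, push U → (q_1, baabb, UXU$)
  ε-move, top U: go to q_0, push XU → (q_0, baabb, XUXU$)
  ε-move, top X: go to q_0, push ε → (q_0, baabb, UXU$)
  read b, top U: go to q_1, push U → (q_1, aabb, UXU$)
  ε-move, top U: go to q_0, push XU → (q_0, aabb, XUXU$)
  ε-move, top X: go to q_0, push ε → (q_0, aabb, UXU$)
  read a, top U: go to q_2, push X → (q_2, abb, XXU$)
  ε-move, top X: go to q_1, push U → (q_1, abb, UXU$)
  ε-move, top U: go to q_0, push XU → (q_0, abb, XUXU$)
  ε-move, top X: go to q_0, push ε → (q_0, abb, UXU$)
  read a, top U: go to q_2, push X → (q_2, bb, XXU$)
  ε-move, top X: go to q_1, push U → (q_1, bb, UXU$)
  ε-move, top U: go to q_0, push XU → (q_0, bb, XUXU$)
  ε-move, top X: go to q_0, push ε → (q_0, bb, UXU$)
  read b, top U: go to q_1, push U → (q_1, b, UXU$)
  ε-move, top U: go to q_0, push XU → (q_0, b, XUXU$)
  ε-move, top X: go to q_0, push ε → (q_0, b, UXU$)
  read b, top U: go to q_1, push U → (q_1, ε, UXU$)
  ε-move, top U: go to q_0, push XU → (q_0, ε, XUXU$)
  ε-move, top X: go to q_0, push ε → (q_0, ε, UXU$)
All input consumed in state q_0 with stack UXU$.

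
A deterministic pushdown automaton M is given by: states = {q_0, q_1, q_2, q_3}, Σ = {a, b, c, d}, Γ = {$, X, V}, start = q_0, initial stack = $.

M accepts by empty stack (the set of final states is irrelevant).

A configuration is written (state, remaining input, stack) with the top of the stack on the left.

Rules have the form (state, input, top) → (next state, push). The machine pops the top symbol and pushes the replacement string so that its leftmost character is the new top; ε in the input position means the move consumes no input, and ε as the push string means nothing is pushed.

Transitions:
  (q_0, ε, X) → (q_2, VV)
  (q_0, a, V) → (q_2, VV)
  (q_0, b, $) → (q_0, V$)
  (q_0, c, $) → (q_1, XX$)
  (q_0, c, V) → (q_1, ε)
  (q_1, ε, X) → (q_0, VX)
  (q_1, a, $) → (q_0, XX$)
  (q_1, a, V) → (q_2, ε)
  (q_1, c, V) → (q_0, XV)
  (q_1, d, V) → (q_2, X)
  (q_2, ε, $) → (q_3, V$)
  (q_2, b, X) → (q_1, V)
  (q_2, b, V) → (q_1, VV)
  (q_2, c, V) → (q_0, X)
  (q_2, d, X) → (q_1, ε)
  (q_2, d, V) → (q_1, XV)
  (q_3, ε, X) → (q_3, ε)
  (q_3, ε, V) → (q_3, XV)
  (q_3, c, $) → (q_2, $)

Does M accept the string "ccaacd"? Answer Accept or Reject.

(q_0, ccaacd, $)
  read c, top $: go to q_1, push XX$ → (q_1, caacd, XX$)
  ε-move, top X: go to q_0, push VX → (q_0, caacd, VXX$)
  read c, top V: go to q_1, push ε → (q_1, aacd, XX$)
  ε-move, top X: go to q_0, push VX → (q_0, aacd, VXX$)
  read a, top V: go to q_2, push VV → (q_2, acd, VVXX$)
No transition applies at (q_2, acd, VVXX$); input not fully consumed.

Reject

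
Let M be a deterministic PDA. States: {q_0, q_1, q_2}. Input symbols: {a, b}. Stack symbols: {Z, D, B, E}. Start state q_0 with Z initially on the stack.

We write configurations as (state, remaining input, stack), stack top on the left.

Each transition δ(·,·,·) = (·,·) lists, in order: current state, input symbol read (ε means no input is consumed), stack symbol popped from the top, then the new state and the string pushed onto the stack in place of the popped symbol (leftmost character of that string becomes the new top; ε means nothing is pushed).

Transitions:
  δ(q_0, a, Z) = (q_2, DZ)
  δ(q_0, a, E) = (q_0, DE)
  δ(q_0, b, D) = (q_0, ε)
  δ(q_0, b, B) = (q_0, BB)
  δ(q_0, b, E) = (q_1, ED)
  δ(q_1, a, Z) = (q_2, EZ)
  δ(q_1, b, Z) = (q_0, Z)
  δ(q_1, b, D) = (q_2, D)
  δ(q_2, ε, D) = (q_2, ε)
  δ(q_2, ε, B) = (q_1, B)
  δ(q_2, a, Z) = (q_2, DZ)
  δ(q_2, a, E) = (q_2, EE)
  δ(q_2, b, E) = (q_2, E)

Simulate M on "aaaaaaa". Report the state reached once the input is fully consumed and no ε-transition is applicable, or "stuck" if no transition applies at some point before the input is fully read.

q_2

(q_0, aaaaaaa, Z) ⊢ (q_2, aaaaaa, DZ) ⊢ (q_2, aaaaaa, Z) ⊢ (q_2, aaaaa, DZ) ⊢ (q_2, aaaaa, Z) ⊢ (q_2, aaaa, DZ) ⊢ (q_2, aaaa, Z) ⊢ (q_2, aaa, DZ) ⊢ (q_2, aaa, Z) ⊢ (q_2, aa, DZ) ⊢ (q_2, aa, Z) ⊢ (q_2, a, DZ) ⊢ (q_2, a, Z) ⊢ (q_2, ε, DZ) ⊢ (q_2, ε, Z)
All input consumed; M is in state q_2.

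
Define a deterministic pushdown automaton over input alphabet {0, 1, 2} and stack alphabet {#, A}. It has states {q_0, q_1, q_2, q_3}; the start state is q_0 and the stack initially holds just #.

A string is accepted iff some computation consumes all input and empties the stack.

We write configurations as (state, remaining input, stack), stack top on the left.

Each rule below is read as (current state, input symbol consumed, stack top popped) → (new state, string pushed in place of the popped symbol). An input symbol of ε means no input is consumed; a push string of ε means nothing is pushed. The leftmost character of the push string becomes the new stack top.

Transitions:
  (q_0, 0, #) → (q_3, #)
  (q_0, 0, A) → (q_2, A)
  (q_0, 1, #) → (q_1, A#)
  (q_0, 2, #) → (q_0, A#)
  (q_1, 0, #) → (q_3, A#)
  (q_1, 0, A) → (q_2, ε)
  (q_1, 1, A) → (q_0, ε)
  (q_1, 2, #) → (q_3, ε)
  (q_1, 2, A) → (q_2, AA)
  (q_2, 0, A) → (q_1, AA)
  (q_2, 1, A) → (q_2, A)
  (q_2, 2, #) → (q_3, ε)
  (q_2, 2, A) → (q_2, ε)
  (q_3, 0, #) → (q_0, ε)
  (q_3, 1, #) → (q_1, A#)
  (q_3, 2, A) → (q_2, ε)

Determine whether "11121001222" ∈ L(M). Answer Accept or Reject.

Accept

(q_0, 11121001222, #) ⊢ (q_1, 1121001222, A#) ⊢ (q_0, 121001222, #) ⊢ (q_1, 21001222, A#) ⊢ (q_2, 1001222, AA#) ⊢ (q_2, 001222, AA#) ⊢ (q_1, 01222, AAA#) ⊢ (q_2, 1222, AA#) ⊢ (q_2, 222, AA#) ⊢ (q_2, 22, A#) ⊢ (q_2, 2, #) ⊢ (q_3, ε, ε)
All input consumed and the stack is empty.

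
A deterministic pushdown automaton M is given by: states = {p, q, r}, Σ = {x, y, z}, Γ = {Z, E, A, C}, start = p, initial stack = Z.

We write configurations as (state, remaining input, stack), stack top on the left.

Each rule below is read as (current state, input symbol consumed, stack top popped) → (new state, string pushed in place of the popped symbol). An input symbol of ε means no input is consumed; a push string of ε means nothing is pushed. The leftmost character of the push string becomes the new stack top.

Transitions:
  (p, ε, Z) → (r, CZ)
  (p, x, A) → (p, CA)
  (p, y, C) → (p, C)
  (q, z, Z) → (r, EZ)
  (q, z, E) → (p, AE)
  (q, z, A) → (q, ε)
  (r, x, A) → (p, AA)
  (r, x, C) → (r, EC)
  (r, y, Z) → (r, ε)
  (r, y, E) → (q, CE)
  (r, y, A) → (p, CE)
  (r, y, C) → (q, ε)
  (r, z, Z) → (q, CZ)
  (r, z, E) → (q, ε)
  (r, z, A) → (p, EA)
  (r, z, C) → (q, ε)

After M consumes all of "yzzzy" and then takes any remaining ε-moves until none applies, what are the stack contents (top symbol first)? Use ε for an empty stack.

(p, yzzzy, Z) ⊢ (r, yzzzy, CZ) ⊢ (q, zzzy, Z) ⊢ (r, zzy, EZ) ⊢ (q, zy, Z) ⊢ (r, y, EZ) ⊢ (q, ε, CEZ)
All input consumed in state q with stack CEZ.

CEZ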